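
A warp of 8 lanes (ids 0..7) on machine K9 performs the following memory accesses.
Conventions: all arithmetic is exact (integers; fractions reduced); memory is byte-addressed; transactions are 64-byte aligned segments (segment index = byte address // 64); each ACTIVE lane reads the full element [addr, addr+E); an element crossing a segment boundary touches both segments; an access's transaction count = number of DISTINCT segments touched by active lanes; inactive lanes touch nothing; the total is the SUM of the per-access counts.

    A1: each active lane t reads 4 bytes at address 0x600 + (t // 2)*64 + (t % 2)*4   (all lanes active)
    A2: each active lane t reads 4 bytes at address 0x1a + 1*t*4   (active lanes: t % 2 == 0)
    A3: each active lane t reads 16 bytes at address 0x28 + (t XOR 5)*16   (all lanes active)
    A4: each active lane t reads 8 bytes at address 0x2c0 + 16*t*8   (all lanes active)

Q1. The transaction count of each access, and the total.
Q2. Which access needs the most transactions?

A1: 4 transactions
A2: 1 transaction
A3: 3 transactions
A4: 8 transactions

Answer: 4,1,3,8; total 16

Answer: A4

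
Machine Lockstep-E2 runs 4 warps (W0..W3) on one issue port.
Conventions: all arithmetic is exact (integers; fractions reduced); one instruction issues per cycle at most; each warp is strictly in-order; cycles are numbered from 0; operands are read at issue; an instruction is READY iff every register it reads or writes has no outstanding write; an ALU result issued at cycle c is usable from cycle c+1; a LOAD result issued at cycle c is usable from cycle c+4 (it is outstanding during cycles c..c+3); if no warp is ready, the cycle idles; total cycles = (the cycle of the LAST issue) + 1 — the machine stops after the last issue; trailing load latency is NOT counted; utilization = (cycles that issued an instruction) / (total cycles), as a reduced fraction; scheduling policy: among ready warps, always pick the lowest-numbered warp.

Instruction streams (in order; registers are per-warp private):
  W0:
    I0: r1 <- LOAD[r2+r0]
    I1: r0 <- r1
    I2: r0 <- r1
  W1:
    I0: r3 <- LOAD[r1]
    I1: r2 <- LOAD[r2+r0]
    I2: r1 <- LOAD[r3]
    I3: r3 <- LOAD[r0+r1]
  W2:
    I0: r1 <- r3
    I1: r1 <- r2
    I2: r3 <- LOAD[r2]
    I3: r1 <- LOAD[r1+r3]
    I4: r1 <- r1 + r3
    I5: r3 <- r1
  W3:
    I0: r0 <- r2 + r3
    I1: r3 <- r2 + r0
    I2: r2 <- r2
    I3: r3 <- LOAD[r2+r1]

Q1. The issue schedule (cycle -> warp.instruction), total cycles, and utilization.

cycle 0: W0.I0
cycle 1: W1.I0
cycle 2: W1.I1
cycle 3: W2.I0
cycle 4: W0.I1
cycle 5: W0.I2
cycle 6: W1.I2
cycle 7: W2.I1
cycle 8: W2.I2
cycle 9: W3.I0
cycle 10: W1.I3
cycle 11: W3.I1
cycle 12: W2.I3
cycle 13: W3.I2
cycle 14: W3.I3
cycle 15: idle
cycle 16: W2.I4
cycle 17: W2.I5

Answer: 18 cycles, utilization 17/18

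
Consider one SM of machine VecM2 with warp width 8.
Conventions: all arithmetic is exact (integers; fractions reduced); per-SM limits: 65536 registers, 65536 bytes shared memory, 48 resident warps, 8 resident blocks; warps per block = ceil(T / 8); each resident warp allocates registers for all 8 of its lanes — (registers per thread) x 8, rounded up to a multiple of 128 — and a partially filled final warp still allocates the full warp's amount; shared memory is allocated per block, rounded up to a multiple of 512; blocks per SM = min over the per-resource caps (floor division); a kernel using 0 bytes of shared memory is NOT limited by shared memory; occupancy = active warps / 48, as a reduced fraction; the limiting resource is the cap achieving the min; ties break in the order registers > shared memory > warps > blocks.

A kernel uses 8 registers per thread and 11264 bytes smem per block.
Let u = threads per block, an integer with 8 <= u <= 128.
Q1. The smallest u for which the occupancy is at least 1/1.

Answer: u = 89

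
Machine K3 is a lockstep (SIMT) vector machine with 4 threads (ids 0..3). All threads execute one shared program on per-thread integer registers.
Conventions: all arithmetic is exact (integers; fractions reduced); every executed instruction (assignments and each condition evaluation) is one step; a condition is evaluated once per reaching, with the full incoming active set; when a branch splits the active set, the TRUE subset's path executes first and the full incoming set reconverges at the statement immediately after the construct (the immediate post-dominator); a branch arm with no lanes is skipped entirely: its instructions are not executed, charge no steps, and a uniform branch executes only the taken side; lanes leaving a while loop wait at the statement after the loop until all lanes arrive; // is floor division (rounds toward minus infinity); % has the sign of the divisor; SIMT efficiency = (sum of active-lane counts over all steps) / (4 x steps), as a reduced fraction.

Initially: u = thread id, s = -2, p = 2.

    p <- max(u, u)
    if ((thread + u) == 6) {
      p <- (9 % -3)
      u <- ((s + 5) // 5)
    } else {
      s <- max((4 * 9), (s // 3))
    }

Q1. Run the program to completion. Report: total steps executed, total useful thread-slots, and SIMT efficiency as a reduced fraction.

Answer: 5 steps, 13 useful, 13/20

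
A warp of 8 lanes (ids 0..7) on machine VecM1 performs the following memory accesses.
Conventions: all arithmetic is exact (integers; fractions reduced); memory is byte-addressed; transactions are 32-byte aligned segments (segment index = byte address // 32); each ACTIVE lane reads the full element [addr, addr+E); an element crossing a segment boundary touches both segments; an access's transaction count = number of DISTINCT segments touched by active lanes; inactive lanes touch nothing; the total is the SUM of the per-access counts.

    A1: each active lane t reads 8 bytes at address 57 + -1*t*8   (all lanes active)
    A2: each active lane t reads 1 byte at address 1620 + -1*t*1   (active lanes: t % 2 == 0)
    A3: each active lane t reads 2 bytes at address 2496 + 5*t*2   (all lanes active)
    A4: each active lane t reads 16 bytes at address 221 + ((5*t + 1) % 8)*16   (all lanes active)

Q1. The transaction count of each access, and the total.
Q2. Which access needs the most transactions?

A1: 3 transactions
A2: 1 transaction
A3: 3 transactions
A4: 5 transactions

Answer: 3,1,3,5; total 12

Answer: A4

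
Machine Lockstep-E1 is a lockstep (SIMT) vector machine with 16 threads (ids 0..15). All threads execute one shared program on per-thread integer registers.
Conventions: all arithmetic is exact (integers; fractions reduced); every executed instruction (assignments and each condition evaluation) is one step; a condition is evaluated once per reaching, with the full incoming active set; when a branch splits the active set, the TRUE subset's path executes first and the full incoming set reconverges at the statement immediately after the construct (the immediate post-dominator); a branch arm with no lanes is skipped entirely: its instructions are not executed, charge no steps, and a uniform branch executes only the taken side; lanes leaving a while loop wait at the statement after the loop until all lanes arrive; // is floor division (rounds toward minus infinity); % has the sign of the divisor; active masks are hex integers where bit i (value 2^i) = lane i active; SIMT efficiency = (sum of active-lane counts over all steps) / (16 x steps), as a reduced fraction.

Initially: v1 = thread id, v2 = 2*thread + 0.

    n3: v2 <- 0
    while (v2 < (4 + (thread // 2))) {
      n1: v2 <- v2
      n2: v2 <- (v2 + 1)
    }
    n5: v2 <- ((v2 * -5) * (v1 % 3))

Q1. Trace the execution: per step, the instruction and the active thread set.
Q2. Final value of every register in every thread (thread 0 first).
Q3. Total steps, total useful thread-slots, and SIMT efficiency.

step 0: v2 <- 0                      0xffff
step 1: eval (v2 < (4 + (thread // 2))) 0xffff
step 2: v2 <- v2                     0xffff
step 3: v2 <- (v2 + 1)               0xffff
step 4: eval (v2 < (4 + (thread // 2))) 0xffff
step 5: v2 <- v2                     0xffff
step 6: v2 <- (v2 + 1)               0xffff
step 7: eval (v2 < (4 + (thread // 2))) 0xffff
step 8: v2 <- v2                     0xffff
step 9: v2 <- (v2 + 1)               0xffff
step 10: eval (v2 < (4 + (thread // 2))) 0xffff
step 11: v2 <- v2                     0xffff
step 12: v2 <- (v2 + 1)               0xffff
step 13: eval (v2 < (4 + (thread // 2))) 0xffff
step 14: v2 <- v2                     0xfffc
step 15: v2 <- (v2 + 1)               0xfffc
step 16: eval (v2 < (4 + (thread // 2))) 0xfffc
step 17: v2 <- v2                     0xfff0
step 18: v2 <- (v2 + 1)               0xfff0
step 19: eval (v2 < (4 + (thread // 2))) 0xfff0
step 20: v2 <- v2                     0xffc0
step 21: v2 <- (v2 + 1)               0xffc0
step 22: eval (v2 < (4 + (thread // 2))) 0xffc0
step 23: v2 <- v2                     0xff00
step 24: v2 <- (v2 + 1)               0xff00
step 25: eval (v2 < (4 + (thread // 2))) 0xff00
step 26: v2 <- v2                     0xfc00
step 27: v2 <- (v2 + 1)               0xfc00
step 28: eval (v2 < (4 + (thread // 2))) 0xfc00
step 29: v2 <- v2                     0xf000
step 30: v2 <- (v2 + 1)               0xf000
step 31: eval (v2 < (4 + (thread // 2))) 0xf000
step 32: v2 <- v2                     0xc000
step 33: v2 <- (v2 + 1)               0xc000
step 34: eval (v2 < (4 + (thread // 2))) 0xc000
step 35: v2 <- ((v2 * -5) * (v1 % 3)) 0xffff

Answer: 36 steps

v1: 0,1,2,3,4,5,6,7,8,9,10,11,12,13,14,15
v2: 0,-20,-50,0,-30,-60,0,-35,-80,0,-45,-90,0,-50,-110,0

steps = 36; useful = 408; efficiency = 408/576 = 17/24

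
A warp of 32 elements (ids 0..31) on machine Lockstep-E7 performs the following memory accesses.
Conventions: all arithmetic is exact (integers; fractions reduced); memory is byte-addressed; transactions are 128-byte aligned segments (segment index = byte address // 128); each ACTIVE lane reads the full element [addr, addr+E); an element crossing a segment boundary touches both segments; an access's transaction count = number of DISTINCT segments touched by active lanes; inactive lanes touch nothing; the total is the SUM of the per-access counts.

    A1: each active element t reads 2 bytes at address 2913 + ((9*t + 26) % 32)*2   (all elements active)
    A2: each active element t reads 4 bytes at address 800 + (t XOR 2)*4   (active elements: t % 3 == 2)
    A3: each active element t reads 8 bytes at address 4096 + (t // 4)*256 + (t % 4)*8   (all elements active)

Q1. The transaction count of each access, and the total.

A1: 2 transactions
A2: 2 transactions
A3: 8 transactions

Answer: 2,2,8; total 12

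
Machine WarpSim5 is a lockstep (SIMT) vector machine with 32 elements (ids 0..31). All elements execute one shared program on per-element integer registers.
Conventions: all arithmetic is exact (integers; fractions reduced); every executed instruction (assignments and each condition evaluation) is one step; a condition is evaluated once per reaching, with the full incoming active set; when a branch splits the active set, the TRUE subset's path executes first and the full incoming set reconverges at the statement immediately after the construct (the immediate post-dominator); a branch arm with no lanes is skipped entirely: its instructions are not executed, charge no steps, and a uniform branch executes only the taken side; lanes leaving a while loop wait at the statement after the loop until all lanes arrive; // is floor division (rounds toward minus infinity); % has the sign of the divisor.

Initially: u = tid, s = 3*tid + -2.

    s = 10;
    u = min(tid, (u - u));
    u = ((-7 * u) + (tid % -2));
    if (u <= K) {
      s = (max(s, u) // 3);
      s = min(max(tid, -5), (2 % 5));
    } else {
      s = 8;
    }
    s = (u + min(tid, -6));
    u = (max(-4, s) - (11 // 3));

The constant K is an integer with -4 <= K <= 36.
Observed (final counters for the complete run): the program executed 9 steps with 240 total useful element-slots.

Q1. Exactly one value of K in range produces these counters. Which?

Answer: K = -1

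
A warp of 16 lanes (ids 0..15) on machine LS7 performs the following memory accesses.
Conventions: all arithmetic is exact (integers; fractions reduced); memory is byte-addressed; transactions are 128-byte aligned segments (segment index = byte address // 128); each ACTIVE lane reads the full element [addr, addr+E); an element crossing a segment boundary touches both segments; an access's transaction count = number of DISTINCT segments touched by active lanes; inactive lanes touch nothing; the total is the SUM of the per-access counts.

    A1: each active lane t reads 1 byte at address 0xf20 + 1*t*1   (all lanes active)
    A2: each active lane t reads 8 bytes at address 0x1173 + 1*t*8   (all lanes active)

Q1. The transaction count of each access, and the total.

A1: 1 transaction
A2: 2 transactions

Answer: 1,2; total 3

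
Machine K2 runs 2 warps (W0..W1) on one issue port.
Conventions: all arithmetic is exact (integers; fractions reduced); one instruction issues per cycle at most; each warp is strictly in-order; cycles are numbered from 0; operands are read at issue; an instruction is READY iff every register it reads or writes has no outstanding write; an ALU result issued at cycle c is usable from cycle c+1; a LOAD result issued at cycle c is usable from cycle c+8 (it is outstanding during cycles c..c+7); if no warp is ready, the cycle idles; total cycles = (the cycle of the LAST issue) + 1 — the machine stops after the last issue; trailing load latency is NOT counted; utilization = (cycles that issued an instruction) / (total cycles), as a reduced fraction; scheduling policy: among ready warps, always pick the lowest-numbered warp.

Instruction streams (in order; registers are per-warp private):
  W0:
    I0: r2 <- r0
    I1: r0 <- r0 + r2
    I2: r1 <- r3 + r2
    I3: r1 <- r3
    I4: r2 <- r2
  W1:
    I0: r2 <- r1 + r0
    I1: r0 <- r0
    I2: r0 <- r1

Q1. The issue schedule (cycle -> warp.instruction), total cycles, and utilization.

cycle 0: W0.I0
cycle 1: W0.I1
cycle 2: W0.I2
cycle 3: W0.I3
cycle 4: W0.I4
cycle 5: W1.I0
cycle 6: W1.I1
cycle 7: W1.I2

Answer: 8 cycles, utilization 1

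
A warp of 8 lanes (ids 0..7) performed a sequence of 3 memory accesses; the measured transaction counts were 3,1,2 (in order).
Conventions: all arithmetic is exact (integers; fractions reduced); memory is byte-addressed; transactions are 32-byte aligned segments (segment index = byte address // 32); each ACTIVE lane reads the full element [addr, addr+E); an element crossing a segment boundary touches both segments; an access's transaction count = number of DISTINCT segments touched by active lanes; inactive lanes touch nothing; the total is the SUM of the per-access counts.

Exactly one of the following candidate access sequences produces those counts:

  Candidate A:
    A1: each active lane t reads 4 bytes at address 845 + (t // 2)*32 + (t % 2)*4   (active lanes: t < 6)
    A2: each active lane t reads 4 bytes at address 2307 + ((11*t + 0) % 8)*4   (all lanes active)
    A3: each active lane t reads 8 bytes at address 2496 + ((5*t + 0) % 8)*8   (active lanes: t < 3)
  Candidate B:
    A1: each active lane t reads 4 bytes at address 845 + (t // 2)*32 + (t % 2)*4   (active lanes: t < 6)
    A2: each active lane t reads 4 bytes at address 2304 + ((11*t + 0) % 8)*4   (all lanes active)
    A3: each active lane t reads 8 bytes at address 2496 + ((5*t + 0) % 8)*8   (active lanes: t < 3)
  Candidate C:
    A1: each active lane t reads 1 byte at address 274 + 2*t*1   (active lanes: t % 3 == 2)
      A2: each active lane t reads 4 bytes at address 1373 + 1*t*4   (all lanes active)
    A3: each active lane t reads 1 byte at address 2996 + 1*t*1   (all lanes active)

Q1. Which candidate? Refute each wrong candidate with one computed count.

A: A2 gives 2 transactions, not 1
C: A1 gives 1 transaction, not 3
B: all counts match (3,1,2)

Answer: B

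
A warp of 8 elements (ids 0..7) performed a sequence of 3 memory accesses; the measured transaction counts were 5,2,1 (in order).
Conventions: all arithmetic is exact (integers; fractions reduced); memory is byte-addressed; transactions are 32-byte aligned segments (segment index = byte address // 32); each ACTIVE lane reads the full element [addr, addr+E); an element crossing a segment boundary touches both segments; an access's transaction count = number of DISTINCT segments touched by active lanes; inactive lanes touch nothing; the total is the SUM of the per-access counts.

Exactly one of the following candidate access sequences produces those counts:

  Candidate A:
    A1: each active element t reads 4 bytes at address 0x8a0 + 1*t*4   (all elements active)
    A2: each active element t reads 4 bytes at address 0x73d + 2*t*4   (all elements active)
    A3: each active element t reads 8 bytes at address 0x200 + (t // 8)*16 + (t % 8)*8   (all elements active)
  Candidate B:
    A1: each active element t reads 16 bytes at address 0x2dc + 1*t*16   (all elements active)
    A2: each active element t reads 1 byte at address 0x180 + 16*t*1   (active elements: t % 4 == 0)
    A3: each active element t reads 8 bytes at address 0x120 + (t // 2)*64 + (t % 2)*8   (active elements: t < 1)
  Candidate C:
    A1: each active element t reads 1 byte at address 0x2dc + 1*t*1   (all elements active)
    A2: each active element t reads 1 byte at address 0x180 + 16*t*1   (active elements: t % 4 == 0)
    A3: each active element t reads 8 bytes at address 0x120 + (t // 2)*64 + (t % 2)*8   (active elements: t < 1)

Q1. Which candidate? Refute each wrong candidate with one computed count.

A: A1 gives 1 transaction, not 5
C: A1 gives 2 transactions, not 5
B: all counts match (5,2,1)

Answer: B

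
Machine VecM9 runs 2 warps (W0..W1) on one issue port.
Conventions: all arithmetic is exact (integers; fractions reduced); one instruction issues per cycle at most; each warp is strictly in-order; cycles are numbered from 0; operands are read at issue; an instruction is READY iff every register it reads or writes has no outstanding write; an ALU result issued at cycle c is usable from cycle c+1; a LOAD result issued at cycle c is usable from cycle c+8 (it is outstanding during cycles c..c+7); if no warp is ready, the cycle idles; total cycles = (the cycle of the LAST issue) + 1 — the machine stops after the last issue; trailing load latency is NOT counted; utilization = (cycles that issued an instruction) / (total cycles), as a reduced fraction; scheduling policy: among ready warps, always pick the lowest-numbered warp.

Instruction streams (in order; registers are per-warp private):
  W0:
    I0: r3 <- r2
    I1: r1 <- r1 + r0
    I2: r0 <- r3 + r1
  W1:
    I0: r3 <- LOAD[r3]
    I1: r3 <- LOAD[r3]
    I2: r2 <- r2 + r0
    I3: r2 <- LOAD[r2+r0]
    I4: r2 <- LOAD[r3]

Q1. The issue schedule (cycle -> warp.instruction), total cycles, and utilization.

cycle 0: W0.I0
cycle 1: W0.I1
cycle 2: W0.I2
cycle 3: W1.I0
cycle 4: idle
cycle 5: idle
cycle 6: idle
cycle 7: idle
cycle 8: idle
cycle 9: idle
cycle 10: idle
cycle 11: W1.I1
cycle 12: W1.I2
cycle 13: W1.I3
cycle 14: idle
cycle 15: idle
cycle 16: idle
cycle 17: idle
cycle 18: idle
cycle 19: idle
cycle 20: idle
cycle 21: W1.I4

Answer: 22 cycles, utilization 4/11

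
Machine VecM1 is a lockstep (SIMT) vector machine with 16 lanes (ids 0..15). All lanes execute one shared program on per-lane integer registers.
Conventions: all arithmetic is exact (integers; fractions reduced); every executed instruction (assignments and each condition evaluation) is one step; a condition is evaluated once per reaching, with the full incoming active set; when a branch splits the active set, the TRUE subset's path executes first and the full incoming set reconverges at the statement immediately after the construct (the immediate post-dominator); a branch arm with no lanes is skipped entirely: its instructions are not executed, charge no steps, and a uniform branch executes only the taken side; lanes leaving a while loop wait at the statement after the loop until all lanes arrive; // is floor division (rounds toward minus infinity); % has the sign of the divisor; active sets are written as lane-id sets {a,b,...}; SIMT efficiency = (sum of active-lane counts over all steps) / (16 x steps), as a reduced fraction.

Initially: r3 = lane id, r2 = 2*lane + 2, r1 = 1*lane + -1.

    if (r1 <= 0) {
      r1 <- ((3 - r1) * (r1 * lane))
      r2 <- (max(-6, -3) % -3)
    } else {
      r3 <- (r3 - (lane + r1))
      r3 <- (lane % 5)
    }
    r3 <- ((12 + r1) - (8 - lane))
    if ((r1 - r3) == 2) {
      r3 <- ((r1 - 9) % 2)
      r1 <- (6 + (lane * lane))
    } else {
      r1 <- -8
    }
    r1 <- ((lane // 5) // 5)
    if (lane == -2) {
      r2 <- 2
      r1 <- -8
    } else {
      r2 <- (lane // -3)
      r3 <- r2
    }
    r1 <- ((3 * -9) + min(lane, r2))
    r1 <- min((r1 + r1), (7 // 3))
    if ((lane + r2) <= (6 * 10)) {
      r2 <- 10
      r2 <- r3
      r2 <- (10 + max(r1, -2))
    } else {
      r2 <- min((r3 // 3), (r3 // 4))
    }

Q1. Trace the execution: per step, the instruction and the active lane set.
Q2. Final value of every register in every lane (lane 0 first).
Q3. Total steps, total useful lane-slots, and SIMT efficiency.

step 0: eval (r1 <= 0)               {0,1,2,3,4,5,6,7,8,9,10,11,12,13,14,15}
step 1: r1 <- ((3 - r1) * (r1 * lane)) {0,1}
step 2: r2 <- (max(-6, -3) % -3)     {0,1}
step 3: r3 <- (r3 - (lane + r1))     {2,3,4,5,6,7,8,9,10,11,12,13,14,15}
step 4: r3 <- (lane % 5)             {2,3,4,5,6,7,8,9,10,11,12,13,14,15}
step 5: r3 <- ((12 + r1) - (8 - lane)) {0,1,2,3,4,5,6,7,8,9,10,11,12,13,14,15}
step 6: eval ((r1 - r3) == 2)        {0,1,2,3,4,5,6,7,8,9,10,11,12,13,14,15}
step 7: r1 <- -8                     {0,1,2,3,4,5,6,7,8,9,10,11,12,13,14,15}
step 8: r1 <- ((lane // 5) // 5)     {0,1,2,3,4,5,6,7,8,9,10,11,12,13,14,15}
step 9: eval (lane == -2)            {0,1,2,3,4,5,6,7,8,9,10,11,12,13,14,15}
step 10: r2 <- (lane // -3)           {0,1,2,3,4,5,6,7,8,9,10,11,12,13,14,15}
step 11: r3 <- r2                     {0,1,2,3,4,5,6,7,8,9,10,11,12,13,14,15}
step 12: r1 <- ((3 * -9) + min(lane, r2)) {0,1,2,3,4,5,6,7,8,9,10,11,12,13,14,15}
step 13: r1 <- min((r1 + r1), (7 // 3)) {0,1,2,3,4,5,6,7,8,9,10,11,12,13,14,15}
step 14: eval ((lane + r2) <= (6 * 10)) {0,1,2,3,4,5,6,7,8,9,10,11,12,13,14,15}
step 15: r2 <- 10                     {0,1,2,3,4,5,6,7,8,9,10,11,12,13,14,15}
step 16: r2 <- r3                     {0,1,2,3,4,5,6,7,8,9,10,11,12,13,14,15}
step 17: r2 <- (10 + max(r1, -2))     {0,1,2,3,4,5,6,7,8,9,10,11,12,13,14,15}

Answer: 18 steps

r3: 0,-1,-1,-1,-2,-2,-2,-3,-3,-3,-4,-4,-4,-5,-5,-5
r2: 8,8,8,8,8,8,8,8,8,8,8,8,8,8,8,8
r1: -54,-56,-56,-56,-58,-58,-58,-60,-60,-60,-62,-62,-62,-64,-64,-64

steps = 18; useful = 256; efficiency = 256/288 = 8/9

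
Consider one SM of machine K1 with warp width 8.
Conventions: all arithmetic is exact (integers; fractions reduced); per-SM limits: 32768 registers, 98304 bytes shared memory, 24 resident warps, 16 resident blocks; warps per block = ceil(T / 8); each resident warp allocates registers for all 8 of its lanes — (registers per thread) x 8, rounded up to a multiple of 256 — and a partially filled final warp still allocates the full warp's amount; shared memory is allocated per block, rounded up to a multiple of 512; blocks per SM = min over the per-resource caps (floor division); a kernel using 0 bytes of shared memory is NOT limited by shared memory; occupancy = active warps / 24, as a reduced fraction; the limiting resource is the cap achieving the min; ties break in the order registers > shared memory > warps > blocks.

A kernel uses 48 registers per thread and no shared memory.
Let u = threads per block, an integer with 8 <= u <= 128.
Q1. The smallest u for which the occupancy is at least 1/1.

Answer: u = 9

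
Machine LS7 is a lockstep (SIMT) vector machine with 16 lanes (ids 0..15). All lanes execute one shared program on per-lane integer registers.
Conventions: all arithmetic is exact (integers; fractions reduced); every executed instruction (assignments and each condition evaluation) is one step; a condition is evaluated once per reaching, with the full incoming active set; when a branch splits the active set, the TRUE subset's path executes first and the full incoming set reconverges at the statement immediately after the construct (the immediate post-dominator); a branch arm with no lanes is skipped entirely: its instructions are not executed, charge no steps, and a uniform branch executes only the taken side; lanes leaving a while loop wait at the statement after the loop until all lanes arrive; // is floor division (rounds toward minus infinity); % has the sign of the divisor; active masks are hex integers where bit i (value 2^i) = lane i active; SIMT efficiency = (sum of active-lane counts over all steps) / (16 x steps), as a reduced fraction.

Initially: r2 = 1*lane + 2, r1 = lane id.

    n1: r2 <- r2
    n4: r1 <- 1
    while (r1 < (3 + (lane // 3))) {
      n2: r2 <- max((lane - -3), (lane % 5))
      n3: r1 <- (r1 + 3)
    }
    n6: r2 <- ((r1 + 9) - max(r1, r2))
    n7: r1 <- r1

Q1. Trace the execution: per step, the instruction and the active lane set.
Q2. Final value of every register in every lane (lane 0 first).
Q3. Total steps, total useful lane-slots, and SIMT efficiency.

step 0: r2 <- r2                     0xffff
step 1: r1 <- 1                      0xffff
step 2: eval (r1 < (3 + (lane // 3))) 0xffff
step 3: r2 <- max((lane - -3), (lane % 5)) 0xffff
step 4: r1 <- (r1 + 3)               0xffff
step 5: eval (r1 < (3 + (lane // 3))) 0xffff
step 6: r2 <- max((lane - -3), (lane % 5)) 0xffc0
step 7: r1 <- (r1 + 3)               0xffc0
step 8: eval (r1 < (3 + (lane // 3))) 0xffc0
step 9: r2 <- max((lane - -3), (lane % 5)) 0x8000
step 10: r1 <- (r1 + 3)               0x8000
step 11: eval (r1 < (3 + (lane // 3))) 0x8000
step 12: r2 <- ((r1 + 9) - max(r1, r2)) 0xffff
step 13: r1 <- r1                     0xffff

Answer: 14 steps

r2: 9,9,8,7,6,5,7,6,5,4,3,2,1,0,-1,1
r1: 4,4,4,4,4,4,7,7,7,7,7,7,7,7,7,10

steps = 14; useful = 161; efficiency = 161/224 = 23/32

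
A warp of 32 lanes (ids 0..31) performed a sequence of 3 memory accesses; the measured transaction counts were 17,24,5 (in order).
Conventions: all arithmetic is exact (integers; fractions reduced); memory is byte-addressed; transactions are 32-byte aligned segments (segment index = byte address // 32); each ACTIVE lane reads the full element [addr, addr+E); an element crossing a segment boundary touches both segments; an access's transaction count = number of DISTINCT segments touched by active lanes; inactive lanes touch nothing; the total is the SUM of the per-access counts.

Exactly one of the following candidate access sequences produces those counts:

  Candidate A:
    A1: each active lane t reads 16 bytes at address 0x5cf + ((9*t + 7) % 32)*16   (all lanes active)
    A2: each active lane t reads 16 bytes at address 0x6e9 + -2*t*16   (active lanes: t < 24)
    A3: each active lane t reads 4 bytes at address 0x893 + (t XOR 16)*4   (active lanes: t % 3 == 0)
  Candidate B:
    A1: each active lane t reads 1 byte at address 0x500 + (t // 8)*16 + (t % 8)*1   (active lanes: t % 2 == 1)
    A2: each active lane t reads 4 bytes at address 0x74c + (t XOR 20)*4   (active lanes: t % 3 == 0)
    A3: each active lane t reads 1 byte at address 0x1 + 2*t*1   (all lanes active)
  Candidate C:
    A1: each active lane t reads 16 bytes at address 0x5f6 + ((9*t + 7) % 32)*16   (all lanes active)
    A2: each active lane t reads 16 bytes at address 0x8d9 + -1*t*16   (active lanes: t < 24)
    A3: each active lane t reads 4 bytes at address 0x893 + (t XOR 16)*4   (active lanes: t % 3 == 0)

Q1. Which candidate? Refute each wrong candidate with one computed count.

B: A1 gives 2 transactions, not 17
C: A2 gives 13 transactions, not 24
A: all counts match (17,24,5)

Answer: A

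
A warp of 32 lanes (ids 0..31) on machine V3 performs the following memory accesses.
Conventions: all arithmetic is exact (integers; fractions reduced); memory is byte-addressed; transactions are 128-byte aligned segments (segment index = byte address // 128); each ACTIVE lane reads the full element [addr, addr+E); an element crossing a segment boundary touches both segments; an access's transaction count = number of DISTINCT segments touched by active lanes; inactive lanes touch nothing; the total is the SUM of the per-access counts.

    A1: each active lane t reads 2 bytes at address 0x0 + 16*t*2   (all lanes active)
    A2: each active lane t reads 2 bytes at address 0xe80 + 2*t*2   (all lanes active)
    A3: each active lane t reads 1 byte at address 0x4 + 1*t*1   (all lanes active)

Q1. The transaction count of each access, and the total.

A1: 8 transactions
A2: 1 transaction
A3: 1 transaction

Answer: 8,1,1; total 10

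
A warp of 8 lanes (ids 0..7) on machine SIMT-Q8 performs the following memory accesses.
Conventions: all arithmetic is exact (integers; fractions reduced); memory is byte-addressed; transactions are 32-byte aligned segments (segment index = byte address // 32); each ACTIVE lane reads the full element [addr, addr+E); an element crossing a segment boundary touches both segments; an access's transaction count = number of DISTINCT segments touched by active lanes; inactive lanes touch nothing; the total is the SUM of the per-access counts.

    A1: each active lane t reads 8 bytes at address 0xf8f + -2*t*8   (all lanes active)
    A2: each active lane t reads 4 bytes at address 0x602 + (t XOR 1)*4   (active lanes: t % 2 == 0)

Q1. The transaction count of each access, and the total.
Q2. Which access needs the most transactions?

A1: 5 transactions
A2: 2 transactions

Answer: 5,2; total 7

Answer: A1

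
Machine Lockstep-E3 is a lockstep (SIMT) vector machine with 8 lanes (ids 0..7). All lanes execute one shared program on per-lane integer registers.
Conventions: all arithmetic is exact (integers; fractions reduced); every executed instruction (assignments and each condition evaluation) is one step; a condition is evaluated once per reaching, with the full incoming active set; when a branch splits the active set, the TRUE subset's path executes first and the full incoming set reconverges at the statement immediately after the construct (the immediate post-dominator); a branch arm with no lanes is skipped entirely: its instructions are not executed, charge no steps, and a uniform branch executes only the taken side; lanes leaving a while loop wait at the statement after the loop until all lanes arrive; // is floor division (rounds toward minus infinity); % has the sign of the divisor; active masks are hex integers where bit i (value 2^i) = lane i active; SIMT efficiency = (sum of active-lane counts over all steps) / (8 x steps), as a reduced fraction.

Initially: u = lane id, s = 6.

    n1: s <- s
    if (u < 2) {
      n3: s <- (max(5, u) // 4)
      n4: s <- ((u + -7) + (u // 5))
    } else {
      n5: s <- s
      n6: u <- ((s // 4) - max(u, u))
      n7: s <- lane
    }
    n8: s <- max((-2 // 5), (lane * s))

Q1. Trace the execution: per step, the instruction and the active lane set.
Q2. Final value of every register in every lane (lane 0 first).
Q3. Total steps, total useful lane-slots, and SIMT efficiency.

step 0: s <- s                       0xff
step 1: eval (u < 2)                 0xff
step 2: s <- (max(5, u) // 4)        0x03
step 3: s <- ((u + -7) + (u // 5))   0x03
step 4: s <- s                       0xfc
step 5: u <- ((s // 4) - max(u, u))  0xfc
step 6: s <- lane                    0xfc
step 7: s <- max((-2 // 5), (lane * s)) 0xff

Answer: 8 steps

u: 0,1,-1,-2,-3,-4,-5,-6
s: 0,-1,4,9,16,25,36,49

steps = 8; useful = 46; efficiency = 46/64 = 23/32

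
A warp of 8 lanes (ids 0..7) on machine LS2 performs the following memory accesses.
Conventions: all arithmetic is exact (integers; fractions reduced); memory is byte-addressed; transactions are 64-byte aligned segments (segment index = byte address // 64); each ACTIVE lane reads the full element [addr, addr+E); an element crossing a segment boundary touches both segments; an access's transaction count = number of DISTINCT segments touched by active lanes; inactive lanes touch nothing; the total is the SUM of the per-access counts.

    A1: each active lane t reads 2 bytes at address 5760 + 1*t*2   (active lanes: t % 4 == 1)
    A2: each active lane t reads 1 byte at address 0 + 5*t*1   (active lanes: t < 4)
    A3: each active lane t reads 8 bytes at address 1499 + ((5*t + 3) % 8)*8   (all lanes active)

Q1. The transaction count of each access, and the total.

A1: 1 transaction
A2: 1 transaction
A3: 2 transactions

Answer: 1,1,2; total 4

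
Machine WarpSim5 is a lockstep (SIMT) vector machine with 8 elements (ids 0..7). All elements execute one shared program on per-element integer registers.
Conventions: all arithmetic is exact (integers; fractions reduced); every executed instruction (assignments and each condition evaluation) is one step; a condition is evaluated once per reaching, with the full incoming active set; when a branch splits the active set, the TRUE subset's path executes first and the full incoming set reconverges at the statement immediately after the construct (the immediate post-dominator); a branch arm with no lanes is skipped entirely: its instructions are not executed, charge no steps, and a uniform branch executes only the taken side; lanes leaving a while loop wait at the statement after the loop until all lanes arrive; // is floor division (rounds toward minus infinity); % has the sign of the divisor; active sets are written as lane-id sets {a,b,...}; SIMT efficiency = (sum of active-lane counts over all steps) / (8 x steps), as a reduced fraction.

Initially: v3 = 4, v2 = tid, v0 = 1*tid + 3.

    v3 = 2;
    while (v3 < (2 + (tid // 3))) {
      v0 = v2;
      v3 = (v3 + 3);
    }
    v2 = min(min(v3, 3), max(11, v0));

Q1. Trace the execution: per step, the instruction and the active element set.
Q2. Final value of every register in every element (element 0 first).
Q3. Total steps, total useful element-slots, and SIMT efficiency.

step 0: v3 <- 2                      {0,1,2,3,4,5,6,7}
step 1: eval (v3 < (2 + (tid // 3))) {0,1,2,3,4,5,6,7}
step 2: v0 <- v2                     {3,4,5,6,7}
step 3: v3 <- (v3 + 3)               {3,4,5,6,7}
step 4: eval (v3 < (2 + (tid // 3))) {3,4,5,6,7}
step 5: v2 <- min(min(v3, 3), max(11, v0)) {0,1,2,3,4,5,6,7}

Answer: 6 steps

v3: 2,2,2,5,5,5,5,5
v2: 2,2,2,3,3,3,3,3
v0: 3,4,5,3,4,5,6,7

steps = 6; useful = 39; efficiency = 39/48 = 13/16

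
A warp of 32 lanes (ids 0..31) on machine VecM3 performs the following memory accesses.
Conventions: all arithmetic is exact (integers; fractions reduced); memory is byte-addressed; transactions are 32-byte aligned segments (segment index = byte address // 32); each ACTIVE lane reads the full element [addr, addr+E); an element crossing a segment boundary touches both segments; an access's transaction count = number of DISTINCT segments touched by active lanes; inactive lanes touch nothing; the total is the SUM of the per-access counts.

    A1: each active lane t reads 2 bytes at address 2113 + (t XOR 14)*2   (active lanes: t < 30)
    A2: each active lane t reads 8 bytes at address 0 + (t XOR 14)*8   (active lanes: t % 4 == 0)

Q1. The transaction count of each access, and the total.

A1: 3 transactions
A2: 8 transactions

Answer: 3,8; total 11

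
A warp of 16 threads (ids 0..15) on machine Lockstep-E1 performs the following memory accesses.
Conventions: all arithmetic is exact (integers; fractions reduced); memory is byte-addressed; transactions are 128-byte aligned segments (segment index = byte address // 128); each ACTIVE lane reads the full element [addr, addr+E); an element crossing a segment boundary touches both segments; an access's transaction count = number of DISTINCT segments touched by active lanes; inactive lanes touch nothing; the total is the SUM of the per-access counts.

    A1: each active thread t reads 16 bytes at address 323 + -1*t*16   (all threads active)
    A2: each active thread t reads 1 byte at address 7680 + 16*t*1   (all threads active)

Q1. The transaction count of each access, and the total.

A1: 3 transactions
A2: 2 transactions

Answer: 3,2; total 5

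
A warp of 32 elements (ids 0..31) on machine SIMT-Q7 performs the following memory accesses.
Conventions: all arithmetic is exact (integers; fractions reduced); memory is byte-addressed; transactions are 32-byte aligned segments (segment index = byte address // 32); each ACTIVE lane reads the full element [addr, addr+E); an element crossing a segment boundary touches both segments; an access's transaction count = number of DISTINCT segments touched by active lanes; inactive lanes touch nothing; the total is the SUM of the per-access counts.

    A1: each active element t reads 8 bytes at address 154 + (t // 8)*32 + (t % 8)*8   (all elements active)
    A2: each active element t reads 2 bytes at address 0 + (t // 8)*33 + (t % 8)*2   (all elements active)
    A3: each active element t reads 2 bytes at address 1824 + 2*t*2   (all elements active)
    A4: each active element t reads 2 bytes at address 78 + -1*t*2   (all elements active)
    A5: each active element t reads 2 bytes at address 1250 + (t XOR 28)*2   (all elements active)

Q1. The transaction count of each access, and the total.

A1: 6 transactions
A2: 4 transactions
A3: 4 transactions
A4: 3 transactions
A5: 3 transactions

Answer: 6,4,4,3,3; total 20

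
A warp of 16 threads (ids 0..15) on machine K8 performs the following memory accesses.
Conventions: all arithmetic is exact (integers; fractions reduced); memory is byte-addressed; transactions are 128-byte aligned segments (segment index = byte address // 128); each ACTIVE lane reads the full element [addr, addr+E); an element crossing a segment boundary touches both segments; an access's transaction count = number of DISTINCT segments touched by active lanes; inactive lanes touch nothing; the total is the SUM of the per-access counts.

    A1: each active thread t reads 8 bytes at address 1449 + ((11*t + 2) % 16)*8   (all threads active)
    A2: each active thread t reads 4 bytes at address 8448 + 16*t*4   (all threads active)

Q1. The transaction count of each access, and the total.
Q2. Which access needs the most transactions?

A1: 2 transactions
A2: 8 transactions

Answer: 2,8; total 10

Answer: A2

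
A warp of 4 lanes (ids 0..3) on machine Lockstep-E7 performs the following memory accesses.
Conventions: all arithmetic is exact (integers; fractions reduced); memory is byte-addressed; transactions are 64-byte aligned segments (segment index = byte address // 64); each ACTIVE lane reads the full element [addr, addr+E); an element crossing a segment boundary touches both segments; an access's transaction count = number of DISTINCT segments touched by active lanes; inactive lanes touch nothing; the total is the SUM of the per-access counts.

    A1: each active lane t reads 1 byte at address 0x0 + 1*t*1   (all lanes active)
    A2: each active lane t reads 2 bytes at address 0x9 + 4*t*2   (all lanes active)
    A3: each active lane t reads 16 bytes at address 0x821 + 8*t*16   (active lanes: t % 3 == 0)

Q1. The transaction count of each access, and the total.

A1: 1 transaction
A2: 1 transaction
A3: 2 transactions

Answer: 1,1,2; total 4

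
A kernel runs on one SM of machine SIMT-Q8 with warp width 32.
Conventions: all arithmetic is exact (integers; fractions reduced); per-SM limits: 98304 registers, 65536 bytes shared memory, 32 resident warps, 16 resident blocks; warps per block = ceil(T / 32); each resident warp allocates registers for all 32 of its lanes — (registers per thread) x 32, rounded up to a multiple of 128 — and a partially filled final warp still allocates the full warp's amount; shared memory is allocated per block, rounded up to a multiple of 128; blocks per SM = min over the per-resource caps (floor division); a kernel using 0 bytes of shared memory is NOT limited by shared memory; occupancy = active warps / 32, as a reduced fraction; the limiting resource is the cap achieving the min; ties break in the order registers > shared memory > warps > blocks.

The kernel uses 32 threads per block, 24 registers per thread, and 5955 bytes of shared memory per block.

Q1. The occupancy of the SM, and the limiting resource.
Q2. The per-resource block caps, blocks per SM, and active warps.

Answer: occupancy 5/16, limited by shared memory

registers: 128 blocks
shared memory: 10 blocks
warps: 32 blocks
blocks: 16 blocks

Answer: 10 blocks, 10 active warps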